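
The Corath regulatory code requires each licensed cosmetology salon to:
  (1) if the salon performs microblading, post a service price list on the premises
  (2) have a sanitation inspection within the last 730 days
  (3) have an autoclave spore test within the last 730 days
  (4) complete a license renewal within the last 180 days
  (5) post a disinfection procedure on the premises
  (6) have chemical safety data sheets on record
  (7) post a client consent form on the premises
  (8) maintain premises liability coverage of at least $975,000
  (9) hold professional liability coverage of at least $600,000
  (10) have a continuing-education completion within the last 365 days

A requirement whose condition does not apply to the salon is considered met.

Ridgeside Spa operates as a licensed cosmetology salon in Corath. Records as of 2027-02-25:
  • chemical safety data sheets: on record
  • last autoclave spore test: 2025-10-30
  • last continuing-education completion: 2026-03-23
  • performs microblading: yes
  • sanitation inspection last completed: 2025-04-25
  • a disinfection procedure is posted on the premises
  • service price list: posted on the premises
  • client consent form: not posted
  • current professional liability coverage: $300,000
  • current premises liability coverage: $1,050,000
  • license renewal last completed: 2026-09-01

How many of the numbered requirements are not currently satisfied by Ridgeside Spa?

1. condition 'performs microblading' holds; service price list present → met
2. sanitation inspection 671 days ago vs limit 730 → met
3. autoclave spore test 483 days ago vs limit 730 → met
4. license renewal 177 days ago vs limit 180 → met
5. disinfection procedure present → met
6. chemical safety data sheets present → met
7. client consent form absent → not met
8. premises liability coverage $1,050,000 ≥ $975,000 → met
9. professional liability coverage $300,000 < $600,000 → not met
10. continuing-education completion 339 days ago vs limit 365 → met
Not met: 2 of 10

2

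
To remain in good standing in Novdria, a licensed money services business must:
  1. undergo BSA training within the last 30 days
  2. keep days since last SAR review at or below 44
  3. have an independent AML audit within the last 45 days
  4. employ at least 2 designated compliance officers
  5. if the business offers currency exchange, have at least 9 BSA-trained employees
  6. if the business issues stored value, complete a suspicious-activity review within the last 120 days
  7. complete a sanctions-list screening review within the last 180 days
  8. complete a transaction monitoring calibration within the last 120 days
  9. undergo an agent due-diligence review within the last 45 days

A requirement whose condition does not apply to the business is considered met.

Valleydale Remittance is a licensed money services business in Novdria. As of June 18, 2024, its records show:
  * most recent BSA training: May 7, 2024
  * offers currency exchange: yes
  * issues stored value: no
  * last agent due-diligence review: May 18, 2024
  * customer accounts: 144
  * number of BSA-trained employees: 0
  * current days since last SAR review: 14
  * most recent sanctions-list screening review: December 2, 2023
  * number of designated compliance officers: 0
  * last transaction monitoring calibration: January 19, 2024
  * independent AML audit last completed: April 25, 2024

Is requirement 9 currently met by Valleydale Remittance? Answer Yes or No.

Yes

9. agent due-diligence review 31 days ago vs limit 45 → met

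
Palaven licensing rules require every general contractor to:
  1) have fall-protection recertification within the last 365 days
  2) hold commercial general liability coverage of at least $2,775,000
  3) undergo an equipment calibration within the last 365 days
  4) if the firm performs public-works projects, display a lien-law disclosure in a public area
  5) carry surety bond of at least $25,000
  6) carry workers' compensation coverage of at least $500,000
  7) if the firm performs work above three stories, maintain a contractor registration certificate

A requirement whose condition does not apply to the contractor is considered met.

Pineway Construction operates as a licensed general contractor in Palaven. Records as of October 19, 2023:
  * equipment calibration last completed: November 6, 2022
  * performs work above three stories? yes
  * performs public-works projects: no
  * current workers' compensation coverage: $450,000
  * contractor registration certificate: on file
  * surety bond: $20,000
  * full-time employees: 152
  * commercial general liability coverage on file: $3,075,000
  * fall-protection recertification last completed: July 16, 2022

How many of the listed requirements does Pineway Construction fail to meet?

3

1. fall-protection recertification 460 days ago vs limit 365 → not met
2. commercial general liability coverage $3,075,000 ≥ $2,775,000 → met
3. equipment calibration 347 days ago vs limit 365 → met
4. condition 'performs public-works projects' does not hold → requirement n/a → met
5. surety bond $20,000 < $25,000 → not met
6. workers' compensation coverage $450,000 < $500,000 → not met
7. condition 'performs work above three stories' holds; contractor registration certificate present → met
Not met: 3 of 7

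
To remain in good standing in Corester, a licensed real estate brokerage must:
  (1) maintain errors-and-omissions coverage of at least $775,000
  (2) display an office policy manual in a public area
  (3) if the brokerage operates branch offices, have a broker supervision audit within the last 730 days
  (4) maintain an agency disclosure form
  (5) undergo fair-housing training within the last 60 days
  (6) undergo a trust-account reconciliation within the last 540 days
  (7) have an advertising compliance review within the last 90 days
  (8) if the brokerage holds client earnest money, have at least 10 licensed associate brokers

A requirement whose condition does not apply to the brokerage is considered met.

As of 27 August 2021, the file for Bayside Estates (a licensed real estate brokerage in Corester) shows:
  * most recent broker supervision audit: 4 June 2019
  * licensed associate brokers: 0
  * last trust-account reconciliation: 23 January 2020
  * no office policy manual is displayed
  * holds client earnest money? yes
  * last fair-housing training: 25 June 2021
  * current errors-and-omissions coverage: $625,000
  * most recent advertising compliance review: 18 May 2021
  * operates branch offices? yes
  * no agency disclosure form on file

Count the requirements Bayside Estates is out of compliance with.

1. errors-and-omissions coverage $625,000 < $775,000 → not met
2. office policy manual absent → not met
3. condition 'operates branch offices' holds; broker supervision audit 815 days ago vs limit 730 → not met
4. agency disclosure form absent → not met
5. fair-housing training 63 days ago vs limit 60 → not met
6. trust-account reconciliation 582 days ago vs limit 540 → not met
7. advertising compliance review 101 days ago vs limit 90 → not met
8. condition 'holds client earnest money' holds; licensed associate brokers 0 < 10 → not met
Not met: 8 of 8

8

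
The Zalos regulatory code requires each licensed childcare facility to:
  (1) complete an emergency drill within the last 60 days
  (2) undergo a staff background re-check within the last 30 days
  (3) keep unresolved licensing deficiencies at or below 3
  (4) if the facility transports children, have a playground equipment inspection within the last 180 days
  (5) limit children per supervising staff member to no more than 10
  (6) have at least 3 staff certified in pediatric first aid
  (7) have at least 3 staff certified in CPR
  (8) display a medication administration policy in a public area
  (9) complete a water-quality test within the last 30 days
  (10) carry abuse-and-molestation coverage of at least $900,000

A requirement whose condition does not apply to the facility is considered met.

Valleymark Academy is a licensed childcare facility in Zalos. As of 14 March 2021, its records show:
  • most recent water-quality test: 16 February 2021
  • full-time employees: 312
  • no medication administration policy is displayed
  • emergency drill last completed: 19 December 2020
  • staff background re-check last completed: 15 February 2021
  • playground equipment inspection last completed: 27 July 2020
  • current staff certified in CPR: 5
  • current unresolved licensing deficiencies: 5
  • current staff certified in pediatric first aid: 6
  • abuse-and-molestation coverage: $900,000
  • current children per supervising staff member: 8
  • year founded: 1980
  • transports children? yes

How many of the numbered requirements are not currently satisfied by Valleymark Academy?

1. emergency drill 85 days ago vs limit 60 → not met
2. staff background re-check 27 days ago vs limit 30 → met
3. unresolved licensing deficiencies 5 > 3 → not met
4. condition 'transports children' holds; playground equipment inspection 230 days ago vs limit 180 → not met
5. children per supervising staff member 8 ≤ 10 → met
6. staff certified in pediatric first aid 6 ≥ 3 → met
7. staff certified in CPR 5 ≥ 3 → met
8. medication administration policy absent → not met
9. water-quality test 26 days ago vs limit 30 → met
10. abuse-and-molestation coverage $900,000 ≥ $900,000 → met
Not met: 4 of 10

4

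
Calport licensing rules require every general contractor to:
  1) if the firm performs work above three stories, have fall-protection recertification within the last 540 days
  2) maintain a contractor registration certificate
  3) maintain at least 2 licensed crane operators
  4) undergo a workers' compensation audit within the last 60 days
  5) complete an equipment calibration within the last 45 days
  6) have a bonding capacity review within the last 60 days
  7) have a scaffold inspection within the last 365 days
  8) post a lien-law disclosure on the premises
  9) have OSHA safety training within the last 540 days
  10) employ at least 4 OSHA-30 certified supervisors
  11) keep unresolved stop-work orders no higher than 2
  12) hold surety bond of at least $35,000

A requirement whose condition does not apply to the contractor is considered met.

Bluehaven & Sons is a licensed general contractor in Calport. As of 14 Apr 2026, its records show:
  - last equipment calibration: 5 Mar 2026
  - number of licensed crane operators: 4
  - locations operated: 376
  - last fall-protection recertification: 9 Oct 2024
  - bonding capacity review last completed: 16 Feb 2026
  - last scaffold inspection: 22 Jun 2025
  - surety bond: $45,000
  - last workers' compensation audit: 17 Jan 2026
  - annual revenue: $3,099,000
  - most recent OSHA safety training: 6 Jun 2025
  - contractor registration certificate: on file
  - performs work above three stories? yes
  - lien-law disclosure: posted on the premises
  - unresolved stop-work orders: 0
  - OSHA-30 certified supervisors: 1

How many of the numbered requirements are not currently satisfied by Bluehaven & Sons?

1. condition 'performs work above three stories' holds; fall-protection recertification 552 days ago vs limit 540 → not met
2. contractor registration certificate present → met
3. licensed crane operators 4 ≥ 2 → met
4. workers' compensation audit 87 days ago vs limit 60 → not met
5. equipment calibration 40 days ago vs limit 45 → met
6. bonding capacity review 57 days ago vs limit 60 → met
7. scaffold inspection 296 days ago vs limit 365 → met
8. lien-law disclosure present → met
9. OSHA safety training 312 days ago vs limit 540 → met
10. OSHA-30 certified supervisors 1 < 4 → not met
11. unresolved stop-work orders 0 ≤ 2 → met
12. surety bond $45,000 ≥ $35,000 → met
Not met: 3 of 12

3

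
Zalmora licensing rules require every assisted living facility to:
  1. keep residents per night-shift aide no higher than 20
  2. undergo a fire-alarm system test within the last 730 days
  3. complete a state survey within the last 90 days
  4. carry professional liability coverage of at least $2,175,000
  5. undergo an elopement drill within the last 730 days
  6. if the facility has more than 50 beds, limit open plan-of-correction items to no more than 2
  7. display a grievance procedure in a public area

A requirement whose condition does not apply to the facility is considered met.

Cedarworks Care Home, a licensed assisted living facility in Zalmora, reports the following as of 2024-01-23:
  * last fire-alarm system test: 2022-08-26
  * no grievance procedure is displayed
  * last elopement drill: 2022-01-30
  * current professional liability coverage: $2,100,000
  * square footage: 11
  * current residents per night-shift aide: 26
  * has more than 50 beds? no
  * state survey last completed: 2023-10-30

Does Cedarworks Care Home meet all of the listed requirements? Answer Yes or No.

1. residents per night-shift aide 26 > 20 → not met
2. fire-alarm system test 515 days ago vs limit 730 → met
3. state survey 85 days ago vs limit 90 → met
4. professional liability coverage $2,100,000 < $2,175,000 → not met
5. elopement drill 723 days ago vs limit 730 → met
6. condition 'has more than 50 beds' does not hold → requirement n/a → met
7. grievance procedure absent → not met
Not met: 1, 4, 7

No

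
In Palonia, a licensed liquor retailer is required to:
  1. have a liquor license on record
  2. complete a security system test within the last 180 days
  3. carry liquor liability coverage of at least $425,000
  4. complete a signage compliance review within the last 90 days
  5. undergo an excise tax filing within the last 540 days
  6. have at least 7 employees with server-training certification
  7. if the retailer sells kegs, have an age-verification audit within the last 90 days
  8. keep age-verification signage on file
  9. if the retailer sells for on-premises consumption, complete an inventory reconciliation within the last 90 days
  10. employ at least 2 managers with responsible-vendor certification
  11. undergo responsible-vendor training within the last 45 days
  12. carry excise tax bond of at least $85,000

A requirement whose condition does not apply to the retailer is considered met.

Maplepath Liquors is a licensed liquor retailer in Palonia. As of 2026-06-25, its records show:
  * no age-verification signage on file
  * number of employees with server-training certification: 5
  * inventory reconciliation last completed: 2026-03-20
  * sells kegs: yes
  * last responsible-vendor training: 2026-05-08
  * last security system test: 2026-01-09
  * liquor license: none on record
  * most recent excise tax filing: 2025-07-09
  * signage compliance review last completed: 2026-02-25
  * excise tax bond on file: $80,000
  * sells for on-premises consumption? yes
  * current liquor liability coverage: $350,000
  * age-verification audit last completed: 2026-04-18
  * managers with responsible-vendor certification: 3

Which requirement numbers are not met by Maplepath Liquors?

1, 3, 4, 6, 8, 9, 11, 12

1. liquor license absent → not met
2. security system test 167 days ago vs limit 180 → met
3. liquor liability coverage $350,000 < $425,000 → not met
4. signage compliance review 120 days ago vs limit 90 → not met
5. excise tax filing 351 days ago vs limit 540 → met
6. employees with server-training certification 5 < 7 → not met
7. condition 'sells kegs' holds; age-verification audit 68 days ago vs limit 90 → met
8. age-verification signage absent → not met
9. condition 'sells for on-premises consumption' holds; inventory reconciliation 97 days ago vs limit 90 → not met
10. managers with responsible-vendor certification 3 ≥ 2 → met
11. responsible-vendor training 48 days ago vs limit 45 → not met
12. excise tax bond $80,000 < $85,000 → not met
Not met: 1, 3, 4, 6, 8, 9, 11, 12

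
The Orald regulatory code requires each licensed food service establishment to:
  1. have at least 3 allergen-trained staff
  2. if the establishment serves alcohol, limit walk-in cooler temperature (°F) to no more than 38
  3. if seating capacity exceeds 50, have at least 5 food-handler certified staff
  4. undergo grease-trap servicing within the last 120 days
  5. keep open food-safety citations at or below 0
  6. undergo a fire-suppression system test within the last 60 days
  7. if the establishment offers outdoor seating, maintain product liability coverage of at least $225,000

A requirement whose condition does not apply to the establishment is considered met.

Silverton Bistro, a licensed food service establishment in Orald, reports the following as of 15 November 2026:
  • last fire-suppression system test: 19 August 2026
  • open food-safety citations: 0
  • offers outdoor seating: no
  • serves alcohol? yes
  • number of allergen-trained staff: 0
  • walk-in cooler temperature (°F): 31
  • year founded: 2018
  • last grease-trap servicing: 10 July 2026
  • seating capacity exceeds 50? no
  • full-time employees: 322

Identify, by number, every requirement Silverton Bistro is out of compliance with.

1, 4, 6

1. allergen-trained staff 0 < 3 → not met
2. condition 'serves alcohol' holds; walk-in cooler temperature (°F) 31 ≤ 38 → met
3. condition 'seating capacity exceeds 50' does not hold → requirement n/a → met
4. grease-trap servicing 128 days ago vs limit 120 → not met
5. open food-safety citations 0 ≤ 0 → met
6. fire-suppression system test 88 days ago vs limit 60 → not met
7. condition 'offers outdoor seating' does not hold → requirement n/a → met
Not met: 1, 4, 6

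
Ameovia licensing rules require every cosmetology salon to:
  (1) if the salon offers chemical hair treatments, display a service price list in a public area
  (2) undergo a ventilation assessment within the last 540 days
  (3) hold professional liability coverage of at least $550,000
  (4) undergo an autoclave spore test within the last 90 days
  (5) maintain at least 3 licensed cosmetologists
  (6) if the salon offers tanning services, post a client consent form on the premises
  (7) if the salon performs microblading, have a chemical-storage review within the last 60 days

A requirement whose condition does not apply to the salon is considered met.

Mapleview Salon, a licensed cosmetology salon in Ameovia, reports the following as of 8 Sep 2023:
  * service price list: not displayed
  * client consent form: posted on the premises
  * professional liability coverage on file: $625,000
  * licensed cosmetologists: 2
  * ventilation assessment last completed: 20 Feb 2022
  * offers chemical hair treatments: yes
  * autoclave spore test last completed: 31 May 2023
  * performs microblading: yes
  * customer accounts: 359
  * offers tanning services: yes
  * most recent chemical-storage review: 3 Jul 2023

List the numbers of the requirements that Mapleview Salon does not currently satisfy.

1. condition 'offers chemical hair treatments' holds; service price list absent → not met
2. ventilation assessment 565 days ago vs limit 540 → not met
3. professional liability coverage $625,000 ≥ $550,000 → met
4. autoclave spore test 100 days ago vs limit 90 → not met
5. licensed cosmetologists 2 < 3 → not met
6. condition 'offers tanning services' holds; client consent form present → met
7. condition 'performs microblading' holds; chemical-storage review 67 days ago vs limit 60 → not met
Not met: 1, 2, 4, 5, 7

1, 2, 4, 5, 7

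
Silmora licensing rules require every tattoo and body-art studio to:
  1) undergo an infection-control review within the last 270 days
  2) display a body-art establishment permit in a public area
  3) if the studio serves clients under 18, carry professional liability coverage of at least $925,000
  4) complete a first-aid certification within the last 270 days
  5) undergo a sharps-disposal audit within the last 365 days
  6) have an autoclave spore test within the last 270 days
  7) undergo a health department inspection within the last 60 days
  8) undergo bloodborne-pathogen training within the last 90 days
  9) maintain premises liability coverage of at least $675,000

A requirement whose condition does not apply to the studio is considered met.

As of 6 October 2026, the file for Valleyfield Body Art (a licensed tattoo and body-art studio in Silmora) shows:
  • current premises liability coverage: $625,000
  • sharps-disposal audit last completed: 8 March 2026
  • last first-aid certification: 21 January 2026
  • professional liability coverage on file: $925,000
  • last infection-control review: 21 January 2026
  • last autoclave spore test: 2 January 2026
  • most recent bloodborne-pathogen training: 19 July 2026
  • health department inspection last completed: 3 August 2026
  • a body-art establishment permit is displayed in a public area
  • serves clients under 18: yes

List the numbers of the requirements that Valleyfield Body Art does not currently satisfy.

1. infection-control review 258 days ago vs limit 270 → met
2. body-art establishment permit present → met
3. condition 'serves clients under 18' holds; professional liability coverage $925,000 ≥ $925,000 → met
4. first-aid certification 258 days ago vs limit 270 → met
5. sharps-disposal audit 212 days ago vs limit 365 → met
6. autoclave spore test 277 days ago vs limit 270 → not met
7. health department inspection 64 days ago vs limit 60 → not met
8. bloodborne-pathogen training 79 days ago vs limit 90 → met
9. premises liability coverage $625,000 < $675,000 → not met
Not met: 6, 7, 9

6, 7, 9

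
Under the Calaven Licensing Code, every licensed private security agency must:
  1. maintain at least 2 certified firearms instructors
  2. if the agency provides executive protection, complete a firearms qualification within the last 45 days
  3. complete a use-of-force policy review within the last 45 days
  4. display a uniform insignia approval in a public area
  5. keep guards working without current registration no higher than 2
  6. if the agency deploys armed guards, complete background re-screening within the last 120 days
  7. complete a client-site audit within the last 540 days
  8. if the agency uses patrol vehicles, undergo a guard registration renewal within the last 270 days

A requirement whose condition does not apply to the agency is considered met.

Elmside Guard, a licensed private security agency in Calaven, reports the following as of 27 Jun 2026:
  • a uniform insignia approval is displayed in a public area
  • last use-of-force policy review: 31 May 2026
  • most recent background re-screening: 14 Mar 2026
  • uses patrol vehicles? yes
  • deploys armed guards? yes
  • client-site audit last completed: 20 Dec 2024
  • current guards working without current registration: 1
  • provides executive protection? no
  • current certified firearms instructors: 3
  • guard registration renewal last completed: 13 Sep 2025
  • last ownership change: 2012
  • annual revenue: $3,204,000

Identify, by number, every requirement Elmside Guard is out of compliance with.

1. certified firearms instructors 3 ≥ 2 → met
2. condition 'provides executive protection' does not hold → requirement n/a → met
3. use-of-force policy review 27 days ago vs limit 45 → met
4. uniform insignia approval present → met
5. guards working without current registration 1 ≤ 2 → met
6. condition 'deploys armed guards' holds; background re-screening 105 days ago vs limit 120 → met
7. client-site audit 554 days ago vs limit 540 → not met
8. condition 'uses patrol vehicles' holds; guard registration renewal 287 days ago vs limit 270 → not met
Not met: 7, 8

7, 8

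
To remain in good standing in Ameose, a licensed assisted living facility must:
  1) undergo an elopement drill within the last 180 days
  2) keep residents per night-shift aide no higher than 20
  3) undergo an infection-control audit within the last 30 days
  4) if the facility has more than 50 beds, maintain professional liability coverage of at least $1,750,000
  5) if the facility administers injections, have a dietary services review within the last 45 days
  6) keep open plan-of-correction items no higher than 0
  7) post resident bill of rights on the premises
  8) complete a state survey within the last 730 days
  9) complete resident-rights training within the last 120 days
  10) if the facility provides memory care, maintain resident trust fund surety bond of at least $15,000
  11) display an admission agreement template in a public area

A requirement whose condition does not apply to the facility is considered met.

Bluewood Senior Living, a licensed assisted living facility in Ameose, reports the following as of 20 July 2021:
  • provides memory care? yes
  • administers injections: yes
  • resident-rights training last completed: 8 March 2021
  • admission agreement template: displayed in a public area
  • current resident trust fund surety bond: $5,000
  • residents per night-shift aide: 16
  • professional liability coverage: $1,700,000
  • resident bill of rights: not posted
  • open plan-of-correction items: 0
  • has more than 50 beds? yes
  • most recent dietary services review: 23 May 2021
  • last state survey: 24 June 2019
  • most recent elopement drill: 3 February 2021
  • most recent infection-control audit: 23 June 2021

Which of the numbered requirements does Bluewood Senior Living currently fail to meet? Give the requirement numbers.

1. elopement drill 167 days ago vs limit 180 → met
2. residents per night-shift aide 16 ≤ 20 → met
3. infection-control audit 27 days ago vs limit 30 → met
4. condition 'has more than 50 beds' holds; professional liability coverage $1,700,000 < $1,750,000 → not met
5. condition 'administers injections' holds; dietary services review 58 days ago vs limit 45 → not met
6. open plan-of-correction items 0 ≤ 0 → met
7. resident bill of rights absent → not met
8. state survey 757 days ago vs limit 730 → not met
9. resident-rights training 134 days ago vs limit 120 → not met
10. condition 'provides memory care' holds; resident trust fund surety bond $5,000 < $15,000 → not met
11. admission agreement template present → met
Not met: 4, 5, 7, 8, 9, 10

4, 5, 7, 8, 9, 10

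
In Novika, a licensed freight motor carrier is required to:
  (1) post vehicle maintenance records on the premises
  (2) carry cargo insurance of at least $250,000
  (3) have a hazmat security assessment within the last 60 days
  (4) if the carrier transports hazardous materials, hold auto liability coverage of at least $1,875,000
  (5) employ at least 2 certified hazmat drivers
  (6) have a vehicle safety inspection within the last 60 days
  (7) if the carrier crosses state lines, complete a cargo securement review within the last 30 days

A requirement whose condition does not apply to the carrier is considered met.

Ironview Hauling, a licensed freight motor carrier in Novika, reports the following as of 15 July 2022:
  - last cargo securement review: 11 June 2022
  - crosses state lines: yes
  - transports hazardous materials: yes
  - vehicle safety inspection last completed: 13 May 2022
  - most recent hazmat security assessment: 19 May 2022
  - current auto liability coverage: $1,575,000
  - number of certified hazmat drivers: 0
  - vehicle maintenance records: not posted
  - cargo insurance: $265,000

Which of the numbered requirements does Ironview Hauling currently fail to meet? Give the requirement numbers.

1. vehicle maintenance records absent → not met
2. cargo insurance $265,000 ≥ $250,000 → met
3. hazmat security assessment 57 days ago vs limit 60 → met
4. condition 'transports hazardous materials' holds; auto liability coverage $1,575,000 < $1,875,000 → not met
5. certified hazmat drivers 0 < 2 → not met
6. vehicle safety inspection 63 days ago vs limit 60 → not met
7. condition 'crosses state lines' holds; cargo securement review 34 days ago vs limit 30 → not met
Not met: 1, 4, 5, 6, 7

1, 4, 5, 6, 7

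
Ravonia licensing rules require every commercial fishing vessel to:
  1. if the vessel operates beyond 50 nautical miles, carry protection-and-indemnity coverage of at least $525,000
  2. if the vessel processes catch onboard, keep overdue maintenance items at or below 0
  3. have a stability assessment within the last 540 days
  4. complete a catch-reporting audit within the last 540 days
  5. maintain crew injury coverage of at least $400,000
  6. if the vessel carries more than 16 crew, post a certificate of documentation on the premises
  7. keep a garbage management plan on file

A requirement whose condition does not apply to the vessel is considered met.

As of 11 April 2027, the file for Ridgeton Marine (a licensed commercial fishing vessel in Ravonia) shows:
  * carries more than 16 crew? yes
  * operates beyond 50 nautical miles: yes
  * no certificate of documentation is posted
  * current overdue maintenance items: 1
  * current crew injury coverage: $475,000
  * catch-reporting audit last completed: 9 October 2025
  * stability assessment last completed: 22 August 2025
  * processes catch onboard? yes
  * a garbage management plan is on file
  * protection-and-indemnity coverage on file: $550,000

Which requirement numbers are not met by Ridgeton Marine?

1. condition 'operates beyond 50 nautical miles' holds; protection-and-indemnity coverage $550,000 ≥ $525,000 → met
2. condition 'processes catch onboard' holds; overdue maintenance items 1 > 0 → not met
3. stability assessment 597 days ago vs limit 540 → not met
4. catch-reporting audit 549 days ago vs limit 540 → not met
5. crew injury coverage $475,000 ≥ $400,000 → met
6. condition 'carries more than 16 crew' holds; certificate of documentation absent → not met
7. garbage management plan present → met
Not met: 2, 3, 4, 6

2, 3, 4, 6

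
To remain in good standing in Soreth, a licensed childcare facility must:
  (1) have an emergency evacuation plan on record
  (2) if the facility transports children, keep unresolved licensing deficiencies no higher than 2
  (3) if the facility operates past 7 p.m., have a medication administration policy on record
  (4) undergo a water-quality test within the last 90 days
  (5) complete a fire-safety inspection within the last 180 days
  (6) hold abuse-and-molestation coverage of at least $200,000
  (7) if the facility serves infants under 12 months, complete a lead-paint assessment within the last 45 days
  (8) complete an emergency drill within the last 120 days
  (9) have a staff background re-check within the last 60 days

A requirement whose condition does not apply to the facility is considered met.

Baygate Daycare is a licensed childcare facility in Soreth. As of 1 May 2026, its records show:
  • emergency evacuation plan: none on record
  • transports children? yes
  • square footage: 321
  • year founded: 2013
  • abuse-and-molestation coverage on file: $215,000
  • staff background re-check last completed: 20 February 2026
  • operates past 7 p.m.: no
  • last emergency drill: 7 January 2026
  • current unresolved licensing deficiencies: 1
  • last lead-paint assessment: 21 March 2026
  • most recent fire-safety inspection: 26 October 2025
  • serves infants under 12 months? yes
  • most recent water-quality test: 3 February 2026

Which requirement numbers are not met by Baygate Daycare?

1. emergency evacuation plan absent → not met
2. condition 'transports children' holds; unresolved licensing deficiencies 1 ≤ 2 → met
3. condition 'operates past 7 p.m.' does not hold → requirement n/a → met
4. water-quality test 87 days ago vs limit 90 → met
5. fire-safety inspection 187 days ago vs limit 180 → not met
6. abuse-and-molestation coverage $215,000 ≥ $200,000 → met
7. condition 'serves infants under 12 months' holds; lead-paint assessment 41 days ago vs limit 45 → met
8. emergency drill 114 days ago vs limit 120 → met
9. staff background re-check 70 days ago vs limit 60 → not met
Not met: 1, 5, 9

1, 5, 9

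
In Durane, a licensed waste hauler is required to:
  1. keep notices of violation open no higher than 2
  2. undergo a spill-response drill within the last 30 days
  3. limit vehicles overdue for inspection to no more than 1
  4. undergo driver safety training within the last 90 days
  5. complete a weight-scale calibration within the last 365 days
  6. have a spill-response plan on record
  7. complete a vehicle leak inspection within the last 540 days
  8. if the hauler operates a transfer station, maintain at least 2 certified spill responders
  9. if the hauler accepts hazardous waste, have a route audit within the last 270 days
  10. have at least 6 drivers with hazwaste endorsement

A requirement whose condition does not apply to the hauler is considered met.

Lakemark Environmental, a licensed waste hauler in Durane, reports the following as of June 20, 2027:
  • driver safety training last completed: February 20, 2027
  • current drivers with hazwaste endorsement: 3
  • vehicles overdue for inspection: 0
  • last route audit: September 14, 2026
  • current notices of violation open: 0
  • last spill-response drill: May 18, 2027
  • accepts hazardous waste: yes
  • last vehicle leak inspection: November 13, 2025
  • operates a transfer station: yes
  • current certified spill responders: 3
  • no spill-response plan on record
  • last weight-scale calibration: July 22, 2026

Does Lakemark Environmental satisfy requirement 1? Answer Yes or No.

Yes

1. notices of violation open 0 ≤ 2 → met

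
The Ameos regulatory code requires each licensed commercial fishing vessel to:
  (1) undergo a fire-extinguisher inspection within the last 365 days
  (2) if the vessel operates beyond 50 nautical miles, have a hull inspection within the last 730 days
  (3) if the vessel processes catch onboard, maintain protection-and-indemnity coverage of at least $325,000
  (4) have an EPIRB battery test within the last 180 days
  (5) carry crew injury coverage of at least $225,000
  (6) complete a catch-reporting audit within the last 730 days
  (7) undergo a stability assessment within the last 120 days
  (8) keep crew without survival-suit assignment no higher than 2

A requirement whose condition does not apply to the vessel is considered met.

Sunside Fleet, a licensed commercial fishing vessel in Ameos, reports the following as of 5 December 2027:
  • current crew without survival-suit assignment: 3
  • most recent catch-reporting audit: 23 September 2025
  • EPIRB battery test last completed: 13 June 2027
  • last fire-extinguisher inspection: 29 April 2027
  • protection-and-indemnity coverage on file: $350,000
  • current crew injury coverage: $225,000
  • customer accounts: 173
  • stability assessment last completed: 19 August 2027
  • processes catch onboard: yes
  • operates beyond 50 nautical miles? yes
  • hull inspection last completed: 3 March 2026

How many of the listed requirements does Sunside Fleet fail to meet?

2

1. fire-extinguisher inspection 220 days ago vs limit 365 → met
2. condition 'operates beyond 50 nautical miles' holds; hull inspection 642 days ago vs limit 730 → met
3. condition 'processes catch onboard' holds; protection-and-indemnity coverage $350,000 ≥ $325,000 → met
4. EPIRB battery test 175 days ago vs limit 180 → met
5. crew injury coverage $225,000 ≥ $225,000 → met
6. catch-reporting audit 803 days ago vs limit 730 → not met
7. stability assessment 108 days ago vs limit 120 → met
8. crew without survival-suit assignment 3 > 2 → not met
Not met: 2 of 8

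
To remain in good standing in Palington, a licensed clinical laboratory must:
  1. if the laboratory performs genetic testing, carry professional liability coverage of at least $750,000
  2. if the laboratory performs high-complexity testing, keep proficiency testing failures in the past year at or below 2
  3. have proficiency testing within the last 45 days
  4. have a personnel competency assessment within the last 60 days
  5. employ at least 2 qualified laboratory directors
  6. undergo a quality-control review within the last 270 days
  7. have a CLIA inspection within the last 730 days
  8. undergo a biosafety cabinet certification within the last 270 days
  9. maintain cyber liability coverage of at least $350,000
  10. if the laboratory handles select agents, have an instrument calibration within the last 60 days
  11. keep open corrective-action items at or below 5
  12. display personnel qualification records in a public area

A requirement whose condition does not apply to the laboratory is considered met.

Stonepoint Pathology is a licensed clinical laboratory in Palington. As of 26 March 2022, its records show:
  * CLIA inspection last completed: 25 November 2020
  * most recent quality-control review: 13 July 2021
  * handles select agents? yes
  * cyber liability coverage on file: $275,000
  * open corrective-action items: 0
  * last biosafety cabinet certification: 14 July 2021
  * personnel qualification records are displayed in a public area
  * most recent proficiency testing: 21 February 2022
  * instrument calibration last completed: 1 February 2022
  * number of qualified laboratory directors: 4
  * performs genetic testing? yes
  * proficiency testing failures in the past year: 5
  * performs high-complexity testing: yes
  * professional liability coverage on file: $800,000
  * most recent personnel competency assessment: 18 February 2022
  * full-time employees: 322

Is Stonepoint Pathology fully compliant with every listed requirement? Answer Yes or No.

No

1. condition 'performs genetic testing' holds; professional liability coverage $800,000 ≥ $750,000 → met
2. condition 'performs high-complexity testing' holds; proficiency testing failures in the past year 5 > 2 → not met
3. proficiency testing 33 days ago vs limit 45 → met
4. personnel competency assessment 36 days ago vs limit 60 → met
5. qualified laboratory directors 4 ≥ 2 → met
6. quality-control review 256 days ago vs limit 270 → met
7. CLIA inspection 486 days ago vs limit 730 → met
8. biosafety cabinet certification 255 days ago vs limit 270 → met
9. cyber liability coverage $275,000 < $350,000 → not met
10. condition 'handles select agents' holds; instrument calibration 53 days ago vs limit 60 → met
11. open corrective-action items 0 ≤ 5 → met
12. personnel qualification records present → met
Not met: 2, 9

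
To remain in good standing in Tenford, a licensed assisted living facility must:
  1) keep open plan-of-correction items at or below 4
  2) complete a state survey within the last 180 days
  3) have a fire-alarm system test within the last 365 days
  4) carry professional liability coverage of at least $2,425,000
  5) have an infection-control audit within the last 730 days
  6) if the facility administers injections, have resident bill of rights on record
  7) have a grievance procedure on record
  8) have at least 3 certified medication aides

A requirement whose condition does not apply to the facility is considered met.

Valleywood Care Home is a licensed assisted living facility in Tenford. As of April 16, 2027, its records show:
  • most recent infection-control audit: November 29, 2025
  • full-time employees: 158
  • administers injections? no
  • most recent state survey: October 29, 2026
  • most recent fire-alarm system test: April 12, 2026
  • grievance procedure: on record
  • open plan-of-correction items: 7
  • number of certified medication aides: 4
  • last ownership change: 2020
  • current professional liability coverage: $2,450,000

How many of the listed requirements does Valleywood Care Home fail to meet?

2

1. open plan-of-correction items 7 > 4 → not met
2. state survey 169 days ago vs limit 180 → met
3. fire-alarm system test 369 days ago vs limit 365 → not met
4. professional liability coverage $2,450,000 ≥ $2,425,000 → met
5. infection-control audit 503 days ago vs limit 730 → met
6. condition 'administers injections' does not hold → requirement n/a → met
7. grievance procedure present → met
8. certified medication aides 4 ≥ 3 → met
Not met: 2 of 8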